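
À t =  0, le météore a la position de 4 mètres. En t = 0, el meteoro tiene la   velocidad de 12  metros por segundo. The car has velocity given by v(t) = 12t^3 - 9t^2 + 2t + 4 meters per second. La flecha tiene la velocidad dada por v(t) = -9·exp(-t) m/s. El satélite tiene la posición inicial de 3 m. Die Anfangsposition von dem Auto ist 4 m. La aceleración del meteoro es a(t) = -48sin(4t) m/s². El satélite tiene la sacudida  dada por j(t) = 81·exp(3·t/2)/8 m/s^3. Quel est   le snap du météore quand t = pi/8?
Pour résoudre ceci, nous devons prendre 2 dérivées de notre équation de l'accélération a(t) = -48·sin(4·t). La dérivée de l'accélération donne le jerk: j(t) = -192·cos(4·t). La dérivée du jerk donne le snap: s(t) = 768·sin(4·t). Nous avons le snap s(t) = 768·sin(4·t). En substituant t = pi/8: s(pi/8) = 768.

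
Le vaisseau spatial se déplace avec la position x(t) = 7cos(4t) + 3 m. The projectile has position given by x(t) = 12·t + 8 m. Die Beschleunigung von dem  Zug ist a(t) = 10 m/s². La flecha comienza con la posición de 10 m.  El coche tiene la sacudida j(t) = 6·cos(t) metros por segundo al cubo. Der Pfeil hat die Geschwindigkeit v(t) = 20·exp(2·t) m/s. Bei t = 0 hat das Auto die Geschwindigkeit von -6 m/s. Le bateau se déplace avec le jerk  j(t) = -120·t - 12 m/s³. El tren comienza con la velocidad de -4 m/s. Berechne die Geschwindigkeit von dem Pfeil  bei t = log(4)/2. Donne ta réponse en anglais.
We have velocity v(t) = 20·exp(2·t). Substituting t = log(4)/2: v(log(4)/2) = 80.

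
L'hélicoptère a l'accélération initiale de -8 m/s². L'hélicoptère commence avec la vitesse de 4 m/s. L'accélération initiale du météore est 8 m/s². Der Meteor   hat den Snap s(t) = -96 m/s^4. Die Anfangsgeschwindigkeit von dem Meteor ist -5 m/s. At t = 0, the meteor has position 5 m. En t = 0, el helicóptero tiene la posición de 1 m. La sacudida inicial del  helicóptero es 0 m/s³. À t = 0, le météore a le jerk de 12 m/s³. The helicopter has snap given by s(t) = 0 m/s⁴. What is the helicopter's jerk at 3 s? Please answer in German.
Um dies zu lösen, müssen wir 1 Stammfunktion unserer Gleichung für den Snap s(t) = 0 finden. Mit ∫s(t)dt und Anwendung von j(0) = 0, finden wir j(t) = 0. Wir haben den Ruck j(t) = 0. Durch Einsetzen von t = 3: j(3) = 0.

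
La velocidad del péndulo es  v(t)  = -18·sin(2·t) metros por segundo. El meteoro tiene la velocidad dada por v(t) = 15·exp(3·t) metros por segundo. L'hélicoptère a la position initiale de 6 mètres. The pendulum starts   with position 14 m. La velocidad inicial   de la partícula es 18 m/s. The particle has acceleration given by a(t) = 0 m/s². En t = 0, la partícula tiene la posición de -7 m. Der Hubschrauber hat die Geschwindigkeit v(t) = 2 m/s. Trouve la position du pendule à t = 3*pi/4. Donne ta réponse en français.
En partant de la vitesse v(t) = -18·sin(2·t), nous prenons 1 primitive. La primitive de la vitesse, avec x(0) = 14, donne la position: x(t) = 9·cos(2·t) + 5. En utilisant x(t) = 9·cos(2·t) + 5 et en substituant t = 3*pi/4, nous trouvons x = 5.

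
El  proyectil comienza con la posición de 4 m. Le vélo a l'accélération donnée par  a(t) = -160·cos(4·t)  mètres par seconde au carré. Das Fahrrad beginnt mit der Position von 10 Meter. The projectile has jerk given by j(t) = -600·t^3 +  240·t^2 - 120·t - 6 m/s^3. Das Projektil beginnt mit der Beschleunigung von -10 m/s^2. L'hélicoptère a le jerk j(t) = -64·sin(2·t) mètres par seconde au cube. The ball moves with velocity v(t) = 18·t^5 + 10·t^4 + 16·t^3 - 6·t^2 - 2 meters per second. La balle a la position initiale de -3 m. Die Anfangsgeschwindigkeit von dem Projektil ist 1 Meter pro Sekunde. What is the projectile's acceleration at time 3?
To find the answer, we compute 1 antiderivative of j(t) = -600·t^3 + 240·t^2 - 120·t - 6. The integral of jerk, with a(0) = -10, gives acceleration: a(t) = -150·t^4 + 80·t^3 - 60·t^2 - 6·t - 10. We have acceleration a(t) = -150·t^4 + 80·t^3 - 60·t^2 - 6·t - 10. Substituting t = 3: a(3) = -10558.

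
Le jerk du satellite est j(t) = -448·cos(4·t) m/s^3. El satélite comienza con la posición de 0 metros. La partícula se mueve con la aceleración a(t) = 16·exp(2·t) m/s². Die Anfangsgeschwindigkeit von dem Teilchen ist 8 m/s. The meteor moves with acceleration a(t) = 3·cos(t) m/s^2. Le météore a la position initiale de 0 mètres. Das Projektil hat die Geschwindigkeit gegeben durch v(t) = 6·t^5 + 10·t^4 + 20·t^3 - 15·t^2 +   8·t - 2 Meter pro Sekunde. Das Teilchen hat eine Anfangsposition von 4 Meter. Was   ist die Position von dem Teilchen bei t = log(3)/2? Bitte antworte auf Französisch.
Nous devons trouver la primitive de notre équation de l'accélération a(t) = 16·exp(2·t) 2 fois. En intégrant l'accélération et en utilisant la condition initiale v(0) = 8, nous obtenons v(t) = 8·exp(2·t). La primitive de la vitesse est la position. En utilisant x(0) = 4, nous obtenons x(t) = 4·exp(2·t). En utilisant x(t) = 4·exp(2·t) et en substituant t = log(3)/2, nous trouvons x = 12.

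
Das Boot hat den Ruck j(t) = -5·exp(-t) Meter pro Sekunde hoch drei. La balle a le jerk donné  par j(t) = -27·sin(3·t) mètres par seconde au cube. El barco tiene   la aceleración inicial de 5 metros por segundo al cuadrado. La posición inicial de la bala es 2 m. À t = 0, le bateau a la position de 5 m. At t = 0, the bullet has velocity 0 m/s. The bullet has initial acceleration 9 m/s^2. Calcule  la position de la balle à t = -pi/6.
Nous devons intégrer notre équation du jerk j(t) = -27·sin(3·t) 3 fois. En prenant ∫j(t)dt et en appliquant a(0) = 9, nous trouvons a(t) = 9·cos(3·t). En intégrant l'accélération et en utilisant la condition initiale v(0) = 0, nous obtenons v(t) = 3·sin(3·t). La primitive de la vitesse est la position. En utilisant x(0) = 2, nous obtenons x(t) = 3 - cos(3·t). Nous avons la position x(t) = 3 - cos(3·t). En substituant t = -pi/6: x(-pi/6) = 3.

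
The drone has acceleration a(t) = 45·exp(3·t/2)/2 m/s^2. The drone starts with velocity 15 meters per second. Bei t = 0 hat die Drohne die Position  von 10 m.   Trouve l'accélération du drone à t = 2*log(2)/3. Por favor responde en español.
Usando a(t) = 45·exp(3·t/2)/2 y sustituyendo t = 2*log(2)/3, encontramos a = 45.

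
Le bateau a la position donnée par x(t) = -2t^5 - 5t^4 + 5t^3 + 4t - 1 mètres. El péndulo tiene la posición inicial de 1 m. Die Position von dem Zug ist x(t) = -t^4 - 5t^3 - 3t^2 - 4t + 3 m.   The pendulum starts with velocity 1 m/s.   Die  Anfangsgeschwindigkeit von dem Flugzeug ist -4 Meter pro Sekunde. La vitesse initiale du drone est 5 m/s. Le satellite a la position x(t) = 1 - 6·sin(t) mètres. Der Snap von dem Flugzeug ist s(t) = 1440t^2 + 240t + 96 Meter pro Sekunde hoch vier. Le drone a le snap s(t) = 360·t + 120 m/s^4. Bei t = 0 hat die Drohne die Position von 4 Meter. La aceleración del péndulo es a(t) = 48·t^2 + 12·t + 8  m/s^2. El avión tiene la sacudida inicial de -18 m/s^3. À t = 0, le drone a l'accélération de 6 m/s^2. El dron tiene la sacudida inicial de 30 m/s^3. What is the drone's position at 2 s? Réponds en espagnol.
Debemos encontrar la antiderivada de nuestra ecuación del snap s(t) = 360·t + 120 4 veces. Integrando el snap y usando la condición inicial j(0) = 30, obtenemos j(t) = 180·t^2 + 120·t + 30. La integral de la sacudida, con a(0) = 6, da la aceleración: a(t) = 60·t^3 + 60·t^2 + 30·t + 6. Tomando ∫a(t)dt y aplicando v(0) = 5, encontramos v(t) = 15·t^4 + 20·t^3 + 15·t^2 + 6·t + 5. La integral de la velocidad, con x(0) = 4, da la posición: x(t) = 3·t^5 + 5·t^4 + 5·t^3 + 3·t^2 + 5·t + 4. Usando x(t) = 3·t^5 + 5·t^4 + 5·t^3 + 3·t^2 + 5·t + 4 y sustituyendo t = 2, encontramos x = 242.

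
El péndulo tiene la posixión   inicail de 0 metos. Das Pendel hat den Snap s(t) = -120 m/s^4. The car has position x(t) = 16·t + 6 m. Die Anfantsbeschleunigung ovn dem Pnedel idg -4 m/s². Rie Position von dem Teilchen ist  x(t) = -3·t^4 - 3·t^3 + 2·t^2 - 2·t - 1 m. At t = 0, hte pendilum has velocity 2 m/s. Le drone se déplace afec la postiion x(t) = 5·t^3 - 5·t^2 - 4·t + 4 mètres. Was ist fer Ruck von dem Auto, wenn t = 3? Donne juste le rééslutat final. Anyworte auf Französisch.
À t = 3, j = 0.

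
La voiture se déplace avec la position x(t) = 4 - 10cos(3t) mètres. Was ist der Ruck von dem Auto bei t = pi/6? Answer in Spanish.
Debemos derivar nuestra ecuación de la posición x(t) = 4 - 10·cos(3·t) 3 veces. Tomando d/dt de x(t), encontramos v(t) = 30·sin(3·t). Derivando la velocidad, obtenemos la aceleración: a(t) = 90·cos(3·t). Derivando la aceleración, obtenemos la sacudida: j(t) = -270·sin(3·t). Usando j(t) = -270·sin(3·t) y sustituyendo t = pi/6, encontramos j = -270.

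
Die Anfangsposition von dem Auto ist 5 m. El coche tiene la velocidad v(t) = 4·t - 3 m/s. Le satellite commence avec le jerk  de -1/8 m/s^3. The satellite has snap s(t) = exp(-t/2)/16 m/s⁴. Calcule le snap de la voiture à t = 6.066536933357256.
Pour résoudre ceci, nous devons prendre 3 dérivées de notre équation de la vitesse v(t) = 4·t - 3. En dérivant la vitesse, nous obtenons l'accélération: a(t) = 4. La dérivée de l'accélération donne le jerk: j(t) = 0. En prenant d/dt de j(t), nous trouvons s(t) = 0. Nous avons le snap s(t) = 0. En substituant t = 6.066536933357256: s(6.066536933357256) = 0.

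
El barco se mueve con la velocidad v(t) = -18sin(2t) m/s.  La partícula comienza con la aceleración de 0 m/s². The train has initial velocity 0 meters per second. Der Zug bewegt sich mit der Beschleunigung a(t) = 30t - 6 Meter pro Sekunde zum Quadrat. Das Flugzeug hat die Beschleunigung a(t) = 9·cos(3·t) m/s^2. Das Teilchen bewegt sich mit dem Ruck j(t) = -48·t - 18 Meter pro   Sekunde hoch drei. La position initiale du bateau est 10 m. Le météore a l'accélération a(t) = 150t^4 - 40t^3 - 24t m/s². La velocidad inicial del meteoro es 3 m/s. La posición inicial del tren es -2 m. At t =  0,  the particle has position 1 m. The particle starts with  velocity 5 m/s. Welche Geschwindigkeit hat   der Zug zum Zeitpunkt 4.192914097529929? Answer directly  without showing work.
Die Antwort ist 238.550444853799.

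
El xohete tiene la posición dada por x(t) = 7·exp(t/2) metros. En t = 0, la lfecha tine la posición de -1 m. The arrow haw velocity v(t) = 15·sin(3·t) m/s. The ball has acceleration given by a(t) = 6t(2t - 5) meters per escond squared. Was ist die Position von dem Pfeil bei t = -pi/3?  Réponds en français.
Nous devons intégrer notre équation de la vitesse v(t) = 15·sin(3·t) 1 fois. L'intégrale de la vitesse est la position. En utilisant x(0) = -1, nous obtenons x(t) = 4 - 5·cos(3·t). En utilisant x(t) = 4 - 5·cos(3·t) et en substituant t = -pi/3, nous trouvons x = 9.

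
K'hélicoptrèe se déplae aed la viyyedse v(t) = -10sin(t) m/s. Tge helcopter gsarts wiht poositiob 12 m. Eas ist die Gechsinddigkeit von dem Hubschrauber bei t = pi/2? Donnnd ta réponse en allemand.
Mit v(t) = -10·sin(t) und Einsetzen von t = pi/2, finden wir v = -10.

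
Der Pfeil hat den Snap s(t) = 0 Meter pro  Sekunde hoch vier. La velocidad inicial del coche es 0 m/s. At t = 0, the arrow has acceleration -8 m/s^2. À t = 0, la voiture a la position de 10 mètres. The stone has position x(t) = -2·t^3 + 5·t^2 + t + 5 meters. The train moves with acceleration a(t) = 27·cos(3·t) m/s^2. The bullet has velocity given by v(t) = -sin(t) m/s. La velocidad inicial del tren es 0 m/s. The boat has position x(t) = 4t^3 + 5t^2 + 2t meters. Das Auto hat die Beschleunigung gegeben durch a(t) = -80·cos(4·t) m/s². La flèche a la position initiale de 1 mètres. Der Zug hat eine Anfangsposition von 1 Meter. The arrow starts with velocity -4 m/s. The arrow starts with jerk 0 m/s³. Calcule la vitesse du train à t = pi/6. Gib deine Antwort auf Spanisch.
Debemos encontrar la integral de nuestra ecuación de la aceleración a(t) = 27·cos(3·t) 1 vez. Integrando la aceleración y usando la condición inicial v(0) = 0, obtenemos v(t) = 9·sin(3·t). Tenemos la velocidad v(t) = 9·sin(3·t). Sustituyendo t = pi/6: v(pi/6) = 9.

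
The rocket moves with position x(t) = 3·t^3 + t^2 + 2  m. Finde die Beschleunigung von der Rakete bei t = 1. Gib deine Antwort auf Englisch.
Starting from position x(t) = 3·t^3 + t^2 + 2, we take 2 derivatives. Taking d/dt of x(t), we find v(t) = 9·t^2 + 2·t. Differentiating velocity, we get acceleration: a(t) = 18·t + 2. We have acceleration a(t) = 18·t + 2. Substituting t = 1: a(1) = 20.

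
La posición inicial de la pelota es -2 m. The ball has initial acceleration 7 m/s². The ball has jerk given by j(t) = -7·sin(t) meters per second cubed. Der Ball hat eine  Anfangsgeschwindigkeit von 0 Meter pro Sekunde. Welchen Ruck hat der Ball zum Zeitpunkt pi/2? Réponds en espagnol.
Tenemos la sacudida j(t) = -7·sin(t). Sustituyendo t = pi/2: j(pi/2) = -7.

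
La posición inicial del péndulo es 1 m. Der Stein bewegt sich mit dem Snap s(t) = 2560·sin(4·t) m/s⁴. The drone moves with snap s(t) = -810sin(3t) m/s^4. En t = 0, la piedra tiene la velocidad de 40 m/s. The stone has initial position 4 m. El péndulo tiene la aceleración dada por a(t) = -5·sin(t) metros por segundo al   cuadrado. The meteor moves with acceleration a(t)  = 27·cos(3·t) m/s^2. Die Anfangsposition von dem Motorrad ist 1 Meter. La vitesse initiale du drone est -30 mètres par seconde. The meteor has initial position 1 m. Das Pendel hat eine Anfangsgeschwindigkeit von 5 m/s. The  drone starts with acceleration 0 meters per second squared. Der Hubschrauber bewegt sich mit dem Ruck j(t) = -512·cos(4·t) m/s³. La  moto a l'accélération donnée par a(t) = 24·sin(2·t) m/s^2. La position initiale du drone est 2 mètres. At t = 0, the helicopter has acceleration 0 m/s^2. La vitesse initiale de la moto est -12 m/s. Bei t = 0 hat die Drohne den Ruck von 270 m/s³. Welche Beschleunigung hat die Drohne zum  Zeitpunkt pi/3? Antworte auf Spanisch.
Necesitamos integrar nuestra ecuación del snap s(t) = -810·sin(3·t) 2 veces. Tomando ∫s(t)dt y aplicando j(0) = 270, encontramos j(t) = 270·cos(3·t). Tomando ∫j(t)dt y aplicando a(0) = 0, encontramos a(t) = 90·sin(3·t). De la ecuación de la aceleración a(t) = 90·sin(3·t), sustituimos t = pi/3 para obtener a = 0.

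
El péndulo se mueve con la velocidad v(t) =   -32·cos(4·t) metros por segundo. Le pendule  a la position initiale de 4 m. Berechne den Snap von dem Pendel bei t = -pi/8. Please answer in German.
Ausgehend von der Geschwindigkeit v(t) = -32·cos(4·t), nehmen wir 3 Ableitungen. Die Ableitung von der Geschwindigkeit ergibt die Beschleunigung: a(t) = 128·sin(4·t). Mit d/dt von a(t) finden wir j(t) = 512·cos(4·t). Durch Ableiten von dem Ruck erhalten wir den Snap: s(t) = -2048·sin(4·t). Wir haben den Snap s(t) = -2048·sin(4·t). Durch Einsetzen von t = -pi/8: s(-pi/8) = 2048.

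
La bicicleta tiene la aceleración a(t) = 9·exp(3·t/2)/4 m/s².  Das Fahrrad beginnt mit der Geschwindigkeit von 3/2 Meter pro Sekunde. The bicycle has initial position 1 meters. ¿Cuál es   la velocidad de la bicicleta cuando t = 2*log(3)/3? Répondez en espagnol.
Necesitamos integrar nuestra ecuación de la aceleración a(t) = 9·exp(3·t/2)/4 1 vez. La antiderivada de la aceleración, con v(0) = 3/2, da la velocidad: v(t) = 3·exp(3·t/2)/2. De la ecuación de la velocidad v(t) = 3·exp(3·t/2)/2, sustituimos t = 2*log(3)/3 para obtener v = 9/2.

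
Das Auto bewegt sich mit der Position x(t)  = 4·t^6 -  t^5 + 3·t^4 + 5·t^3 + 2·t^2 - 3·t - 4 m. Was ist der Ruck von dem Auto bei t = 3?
Ausgehend von der Position x(t) = 4·t^6 - t^5 + 3·t^4 + 5·t^3 + 2·t^2 - 3·t - 4, nehmen wir 3 Ableitungen. Die Ableitung von der Position ergibt die Geschwindigkeit: v(t) = 24·t^5 - 5·t^4 + 12·t^3 + 15·t^2 + 4·t - 3. Die Ableitung von der Geschwindigkeit ergibt die Beschleunigung: a(t) = 120·t^4 - 20·t^3 + 36·t^2 + 30·t + 4. Durch Ableiten von der Beschleunigung erhalten wir den Ruck: j(t) = 480·t^3 - 60·t^2 + 72·t + 30. Wir haben den Ruck j(t) = 480·t^3 - 60·t^2 + 72·t + 30. Durch Einsetzen von t = 3: j(3) = 12666.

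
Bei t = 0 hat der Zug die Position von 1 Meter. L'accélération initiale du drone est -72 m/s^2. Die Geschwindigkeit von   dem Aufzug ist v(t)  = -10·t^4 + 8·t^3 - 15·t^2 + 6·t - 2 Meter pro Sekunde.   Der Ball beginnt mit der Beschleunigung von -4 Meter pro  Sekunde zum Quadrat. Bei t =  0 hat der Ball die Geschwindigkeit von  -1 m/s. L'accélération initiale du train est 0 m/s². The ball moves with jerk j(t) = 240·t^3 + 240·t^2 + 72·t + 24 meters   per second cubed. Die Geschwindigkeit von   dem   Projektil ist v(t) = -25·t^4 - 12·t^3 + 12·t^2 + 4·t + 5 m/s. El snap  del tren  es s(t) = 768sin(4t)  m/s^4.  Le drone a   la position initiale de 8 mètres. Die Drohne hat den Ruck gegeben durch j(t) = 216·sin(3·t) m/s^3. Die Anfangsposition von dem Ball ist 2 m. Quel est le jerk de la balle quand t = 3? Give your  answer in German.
Aus der Gleichung für den Ruck j(t) = 240·t^3 + 240·t^2 + 72·t + 24, setzen wir t = 3 ein und erhalten j = 8880.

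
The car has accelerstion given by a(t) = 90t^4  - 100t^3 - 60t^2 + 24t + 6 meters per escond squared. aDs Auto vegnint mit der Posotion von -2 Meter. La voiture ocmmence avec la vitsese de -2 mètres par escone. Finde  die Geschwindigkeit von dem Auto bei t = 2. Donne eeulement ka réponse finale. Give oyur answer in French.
La réponse est 74.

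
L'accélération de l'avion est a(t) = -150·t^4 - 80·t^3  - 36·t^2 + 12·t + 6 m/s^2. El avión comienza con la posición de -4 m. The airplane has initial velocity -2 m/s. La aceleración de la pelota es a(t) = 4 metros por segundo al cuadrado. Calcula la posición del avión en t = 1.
Partiendo de la aceleración a(t) = -150·t^4 - 80·t^3 - 36·t^2 + 12·t + 6, tomamos 2 integrales. La antiderivada de la aceleración, con v(0) = -2, da la velocidad: v(t) = -30·t^5 - 20·t^4 - 12·t^3 + 6·t^2 + 6·t - 2. La integral de la velocidad, con x(0) = -4, da la posición: x(t) = -5·t^6 - 4·t^5 - 3·t^4 + 2·t^3 + 3·t^2 - 2·t - 4. Usando x(t) = -5·t^6 - 4·t^5 - 3·t^4 + 2·t^3 + 3·t^2 - 2·t - 4 y sustituyendo t = 1, encontramos x = -13.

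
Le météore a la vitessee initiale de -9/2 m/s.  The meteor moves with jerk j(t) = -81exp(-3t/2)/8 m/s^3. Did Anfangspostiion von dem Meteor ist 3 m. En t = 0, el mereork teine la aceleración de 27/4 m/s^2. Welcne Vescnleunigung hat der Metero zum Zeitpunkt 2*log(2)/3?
Ausgehend von dem Ruck j(t) = -81·exp(-3·t/2)/8, nehmen wir 1 Integral. Das Integral von dem Ruck ist die Beschleunigung. Mit a(0) = 27/4 erhalten wir a(t) = 27·exp(-3·t/2)/4. Wir haben die Beschleunigung a(t) = 27·exp(-3·t/2)/4. Durch Einsetzen von t = 2*log(2)/3: a(2*log(2)/3) = 27/8.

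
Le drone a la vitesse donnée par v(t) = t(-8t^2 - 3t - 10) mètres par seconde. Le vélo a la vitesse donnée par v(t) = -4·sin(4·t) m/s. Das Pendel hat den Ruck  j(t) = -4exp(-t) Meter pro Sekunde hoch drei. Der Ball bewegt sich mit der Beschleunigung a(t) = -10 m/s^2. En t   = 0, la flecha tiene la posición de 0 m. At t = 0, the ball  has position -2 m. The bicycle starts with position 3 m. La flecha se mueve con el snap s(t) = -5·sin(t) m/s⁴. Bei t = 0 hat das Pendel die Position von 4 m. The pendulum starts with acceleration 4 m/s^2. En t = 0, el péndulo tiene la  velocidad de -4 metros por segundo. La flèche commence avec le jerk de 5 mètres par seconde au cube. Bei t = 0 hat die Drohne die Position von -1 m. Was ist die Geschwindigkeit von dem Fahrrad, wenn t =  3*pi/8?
Wir haben die Geschwindigkeit v(t) = -4·sin(4·t). Durch Einsetzen von t = 3*pi/8: v(3*pi/8) = 4.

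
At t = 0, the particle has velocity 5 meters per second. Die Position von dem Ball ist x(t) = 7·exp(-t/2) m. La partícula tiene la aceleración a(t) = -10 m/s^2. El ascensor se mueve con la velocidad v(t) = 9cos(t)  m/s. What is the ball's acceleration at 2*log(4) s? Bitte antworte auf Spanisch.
Partiendo de la posición x(t) = 7·exp(-t/2), tomamos 2 derivadas. La derivada de la posición da la velocidad: v(t) = -7·exp(-t/2)/2. Derivando la velocidad, obtenemos la aceleración: a(t) = 7·exp(-t/2)/4. Usando a(t) = 7·exp(-t/2)/4 y sustituyendo t = 2*log(4), encontramos a = 7/16.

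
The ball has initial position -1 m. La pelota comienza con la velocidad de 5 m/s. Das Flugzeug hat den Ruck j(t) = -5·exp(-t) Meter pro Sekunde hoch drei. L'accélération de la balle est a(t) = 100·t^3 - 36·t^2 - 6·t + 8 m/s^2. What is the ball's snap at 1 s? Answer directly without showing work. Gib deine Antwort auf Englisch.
The answer is 528.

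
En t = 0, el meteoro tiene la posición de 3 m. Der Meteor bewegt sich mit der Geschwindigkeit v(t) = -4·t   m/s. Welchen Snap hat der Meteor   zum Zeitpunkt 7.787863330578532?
Um dies zu lösen, müssen wir 3 Ableitungen unserer Gleichung für die Geschwindigkeit v(t) = -4·t nehmen. Die Ableitung von der Geschwindigkeit ergibt die Beschleunigung: a(t) = -4. Durch Ableiten von der Beschleunigung erhalten wir den Ruck: j(t) = 0. Die Ableitung von dem Ruck ergibt den Snap: s(t) = 0. Aus der Gleichung für den Snap s(t) = 0, setzen wir t = 7.787863330578532 ein und erhalten s = 0.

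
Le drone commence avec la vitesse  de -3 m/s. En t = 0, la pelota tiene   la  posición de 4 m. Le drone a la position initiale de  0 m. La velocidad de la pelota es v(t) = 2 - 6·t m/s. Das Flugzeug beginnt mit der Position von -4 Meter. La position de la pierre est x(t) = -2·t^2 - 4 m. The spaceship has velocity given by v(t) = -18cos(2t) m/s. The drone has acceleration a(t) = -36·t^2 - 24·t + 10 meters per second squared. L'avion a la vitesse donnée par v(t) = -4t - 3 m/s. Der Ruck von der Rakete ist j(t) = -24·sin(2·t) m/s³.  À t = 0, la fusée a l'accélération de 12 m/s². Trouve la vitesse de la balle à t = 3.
De l'équation de la vitesse v(t) = 2 - 6·t, nous substituons t = 3 pour obtenir v = -16.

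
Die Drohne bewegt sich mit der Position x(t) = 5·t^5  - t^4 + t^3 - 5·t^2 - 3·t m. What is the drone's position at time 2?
Using x(t) = 5·t^5 - t^4 + t^3 - 5·t^2 - 3·t and substituting t = 2, we find x = 126.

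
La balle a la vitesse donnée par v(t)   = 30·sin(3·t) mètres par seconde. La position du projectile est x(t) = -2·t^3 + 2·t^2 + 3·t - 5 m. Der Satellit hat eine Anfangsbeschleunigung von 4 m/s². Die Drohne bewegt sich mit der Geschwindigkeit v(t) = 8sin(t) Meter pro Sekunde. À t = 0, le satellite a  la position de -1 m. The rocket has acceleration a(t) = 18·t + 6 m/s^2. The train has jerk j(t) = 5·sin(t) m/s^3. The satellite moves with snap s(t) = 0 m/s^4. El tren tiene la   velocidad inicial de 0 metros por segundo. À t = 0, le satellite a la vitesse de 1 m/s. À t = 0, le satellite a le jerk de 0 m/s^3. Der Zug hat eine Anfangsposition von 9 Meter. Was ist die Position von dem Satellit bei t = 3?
Um dies zu lösen, müssen wir 4 Integrale unserer Gleichung für den Snap s(t) = 0 finden. Die Stammfunktion von dem Snap, mit j(0) = 0, ergibt den Ruck: j(t) = 0. Mit ∫j(t)dt und Anwendung von a(0) = 4, finden wir a(t) = 4. Durch Integration von der Beschleunigung und Verwendung der Anfangsbedingung v(0) = 1, erhalten wir v(t) = 4·t + 1. Die Stammfunktion von der Geschwindigkeit ist die Position. Mit x(0) = -1 erhalten wir x(t) = 2·t^2 + t - 1. Aus der Gleichung für die Position x(t) = 2·t^2 + t - 1, setzen wir t = 3 ein und erhalten x = 20.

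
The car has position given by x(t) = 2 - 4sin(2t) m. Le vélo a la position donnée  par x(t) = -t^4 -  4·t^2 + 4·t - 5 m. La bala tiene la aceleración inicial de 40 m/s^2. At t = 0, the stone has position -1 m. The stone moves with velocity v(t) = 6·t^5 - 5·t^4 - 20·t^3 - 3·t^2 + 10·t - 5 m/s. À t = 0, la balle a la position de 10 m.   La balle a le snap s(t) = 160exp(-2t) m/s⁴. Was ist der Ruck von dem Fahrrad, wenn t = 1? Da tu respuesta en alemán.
Wir müssen unsere Gleichung für die Position x(t) = -t^4 - 4·t^2 + 4·t - 5 3-mal ableiten. Mit d/dt von x(t) finden wir v(t) = -4·t^3 - 8·t + 4. Die Ableitung von der Geschwindigkeit ergibt die Beschleunigung: a(t) = -12·t^2 - 8. Die Ableitung von der Beschleunigung ergibt den Ruck: j(t) = -24·t. Aus der Gleichung für den Ruck j(t) = -24·t, setzen wir t = 1 ein und erhalten j = -24.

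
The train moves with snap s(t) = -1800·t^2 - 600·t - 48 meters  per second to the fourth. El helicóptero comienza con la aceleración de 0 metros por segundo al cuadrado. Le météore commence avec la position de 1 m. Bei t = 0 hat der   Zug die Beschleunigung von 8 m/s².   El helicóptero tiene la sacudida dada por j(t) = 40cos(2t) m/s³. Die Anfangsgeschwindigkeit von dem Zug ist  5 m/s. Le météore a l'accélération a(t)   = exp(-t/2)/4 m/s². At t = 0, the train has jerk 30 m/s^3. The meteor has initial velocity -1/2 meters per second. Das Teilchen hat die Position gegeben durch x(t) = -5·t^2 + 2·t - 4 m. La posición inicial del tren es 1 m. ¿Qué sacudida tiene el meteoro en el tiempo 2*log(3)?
Para resolver esto, necesitamos tomar 1 derivada de nuestra ecuación de la aceleración a(t) = exp(-t/2)/4. La derivada de la aceleración da la sacudida: j(t) = -exp(-t/2)/8. De la ecuación de la sacudida j(t) = -exp(-t/2)/8, sustituimos t = 2*log(3) para obtener j = -1/24.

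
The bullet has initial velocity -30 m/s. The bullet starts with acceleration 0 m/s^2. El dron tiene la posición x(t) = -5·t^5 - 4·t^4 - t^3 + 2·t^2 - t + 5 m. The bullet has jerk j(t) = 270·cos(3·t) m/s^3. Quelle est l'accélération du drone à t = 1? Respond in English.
We must differentiate our position equation x(t) = -5·t^5 - 4·t^4 - t^3 + 2·t^2 - t + 5 2 times. Taking d/dt of x(t), we find v(t) = -25·t^4 - 16·t^3 - 3·t^2 + 4·t - 1. Taking d/dt of v(t), we find a(t) = -100·t^3 - 48·t^2 - 6·t + 4. We have acceleration a(t) = -100·t^3 - 48·t^2 - 6·t + 4. Substituting t = 1: a(1) = -150.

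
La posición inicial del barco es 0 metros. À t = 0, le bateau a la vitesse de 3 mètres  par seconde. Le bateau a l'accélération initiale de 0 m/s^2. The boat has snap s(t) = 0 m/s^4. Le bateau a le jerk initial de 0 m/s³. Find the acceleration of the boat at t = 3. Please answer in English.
To find the answer, we compute 2 integrals of s(t) = 0. Integrating snap and using the initial condition j(0) = 0, we get j(t) = 0. Taking ∫j(t)dt and applying a(0) = 0, we find a(t) = 0. From the given acceleration equation a(t) = 0, we substitute t = 3 to get a = 0.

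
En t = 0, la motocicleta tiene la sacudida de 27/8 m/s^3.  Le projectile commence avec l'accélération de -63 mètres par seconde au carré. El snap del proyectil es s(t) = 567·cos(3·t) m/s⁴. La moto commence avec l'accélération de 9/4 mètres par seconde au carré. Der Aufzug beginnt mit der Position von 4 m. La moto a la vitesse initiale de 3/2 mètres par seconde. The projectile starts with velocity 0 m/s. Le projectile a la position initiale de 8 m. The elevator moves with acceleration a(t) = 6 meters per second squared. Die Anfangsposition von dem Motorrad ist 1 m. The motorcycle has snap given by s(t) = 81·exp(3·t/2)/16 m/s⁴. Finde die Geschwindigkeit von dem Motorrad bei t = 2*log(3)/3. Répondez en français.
Pour résoudre ceci, nous devons prendre 3 primitives de notre équation du snap s(t) = 81·exp(3·t/2)/16. En prenant ∫s(t)dt et en appliquant j(0) = 27/8, nous trouvons j(t) = 27·exp(3·t/2)/8. L'intégrale du jerk, avec a(0) = 9/4, donne l'accélération: a(t) = 9·exp(3·t/2)/4. La primitive de l'accélération, avec v(0) = 3/2, donne la vitesse: v(t) = 3·exp(3·t/2)/2. De l'équation de la vitesse v(t) = 3·exp(3·t/2)/2, nous substituons t = 2*log(3)/3 pour obtenir v = 9/2.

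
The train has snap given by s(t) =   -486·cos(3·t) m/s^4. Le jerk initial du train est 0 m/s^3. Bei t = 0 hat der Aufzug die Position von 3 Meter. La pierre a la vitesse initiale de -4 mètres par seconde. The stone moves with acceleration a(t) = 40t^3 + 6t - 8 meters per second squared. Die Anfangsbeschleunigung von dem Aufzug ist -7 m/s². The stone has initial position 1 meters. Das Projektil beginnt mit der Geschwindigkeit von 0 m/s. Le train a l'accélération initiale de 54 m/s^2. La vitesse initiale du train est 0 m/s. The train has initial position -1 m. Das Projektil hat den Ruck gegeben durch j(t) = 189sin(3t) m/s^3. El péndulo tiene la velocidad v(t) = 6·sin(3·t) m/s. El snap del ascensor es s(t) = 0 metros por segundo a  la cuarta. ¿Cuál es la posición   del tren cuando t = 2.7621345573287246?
Para resolver esto, necesitamos tomar 4 antiderivadas de nuestra ecuación del snap s(t) = -486·cos(3·t). La integral del snap es la sacudida. Usando j(0) = 0, obtenemos j(t) = -162·sin(3·t). Integrando la sacudida y usando la condición inicial a(0) = 54, obtenemos a(t) = 54·cos(3·t). La antiderivada de la aceleración, con v(0) = 0, da la velocidad: v(t) = 18·sin(3·t). Integrando la velocidad y usando la condición inicial x(0) = -1, obtenemos x(t) = 5 - 6·cos(3·t). Tenemos la posición x(t) = 5 - 6·cos(3·t). Sustituyendo t = 2.7621345573287246: x(2.7621345573287246) = 7.51442676281849.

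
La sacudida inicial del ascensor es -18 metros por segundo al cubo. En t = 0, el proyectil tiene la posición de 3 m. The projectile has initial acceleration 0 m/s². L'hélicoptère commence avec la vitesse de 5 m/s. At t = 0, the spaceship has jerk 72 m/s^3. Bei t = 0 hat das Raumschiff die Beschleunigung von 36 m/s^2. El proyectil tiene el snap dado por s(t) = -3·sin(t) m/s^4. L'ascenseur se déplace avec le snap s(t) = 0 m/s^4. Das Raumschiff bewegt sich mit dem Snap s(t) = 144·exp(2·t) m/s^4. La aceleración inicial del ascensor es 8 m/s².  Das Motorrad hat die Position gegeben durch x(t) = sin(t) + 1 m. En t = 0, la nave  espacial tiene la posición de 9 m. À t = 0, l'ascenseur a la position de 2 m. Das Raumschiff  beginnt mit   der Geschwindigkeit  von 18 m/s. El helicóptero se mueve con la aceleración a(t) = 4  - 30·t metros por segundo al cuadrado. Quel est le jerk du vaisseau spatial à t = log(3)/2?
Nous devons intégrer notre équation du snap s(t) = 144·exp(2·t) 1 fois. En prenant ∫s(t)dt et en appliquant j(0) = 72, nous trouvons j(t) = 72·exp(2·t). Nous avons le jerk j(t) = 72·exp(2·t). En substituant t = log(3)/2: j(log(3)/2) = 216.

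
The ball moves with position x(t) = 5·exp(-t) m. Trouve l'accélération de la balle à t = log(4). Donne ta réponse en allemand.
Um dies zu lösen, müssen wir 2 Ableitungen unserer Gleichung für die Position x(t) = 5·exp(-t) nehmen. Durch Ableiten von der Position erhalten wir die Geschwindigkeit: v(t) = -5·exp(-t). Durch Ableiten von der Geschwindigkeit erhalten wir die Beschleunigung: a(t) = 5·exp(-t). Aus der Gleichung für die Beschleunigung a(t) = 5·exp(-t), setzen wir t = log(4) ein und erhalten a = 5/4.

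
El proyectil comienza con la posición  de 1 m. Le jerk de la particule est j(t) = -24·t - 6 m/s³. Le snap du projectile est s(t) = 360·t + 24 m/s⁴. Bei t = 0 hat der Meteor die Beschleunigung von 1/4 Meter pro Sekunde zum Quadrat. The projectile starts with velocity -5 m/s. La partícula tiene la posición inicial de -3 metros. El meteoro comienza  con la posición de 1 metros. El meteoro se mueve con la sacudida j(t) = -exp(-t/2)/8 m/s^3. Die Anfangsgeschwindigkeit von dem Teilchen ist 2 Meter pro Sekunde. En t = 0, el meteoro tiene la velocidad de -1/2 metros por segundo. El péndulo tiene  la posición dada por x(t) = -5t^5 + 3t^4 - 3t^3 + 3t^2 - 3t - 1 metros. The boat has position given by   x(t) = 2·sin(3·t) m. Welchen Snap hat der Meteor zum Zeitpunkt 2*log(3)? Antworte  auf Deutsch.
Ausgehend von dem Ruck j(t) = -exp(-t/2)/8, nehmen wir 1 Ableitung. Die Ableitung von dem Ruck ergibt den Snap: s(t) = exp(-t/2)/16. Wir haben den Snap s(t) = exp(-t/2)/16. Durch Einsetzen von t = 2*log(3): s(2*log(3)) = 1/48.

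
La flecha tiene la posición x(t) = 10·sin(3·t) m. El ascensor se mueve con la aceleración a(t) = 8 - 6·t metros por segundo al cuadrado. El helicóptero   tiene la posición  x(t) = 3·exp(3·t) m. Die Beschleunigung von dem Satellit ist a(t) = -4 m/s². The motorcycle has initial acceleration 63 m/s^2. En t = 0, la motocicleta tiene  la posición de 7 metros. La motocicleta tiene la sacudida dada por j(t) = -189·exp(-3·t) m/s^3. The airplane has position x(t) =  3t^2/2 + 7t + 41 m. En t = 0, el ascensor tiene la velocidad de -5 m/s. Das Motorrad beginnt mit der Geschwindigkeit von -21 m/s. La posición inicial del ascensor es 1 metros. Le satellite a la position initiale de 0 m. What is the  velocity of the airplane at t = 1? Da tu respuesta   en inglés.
Starting from position x(t) = 3·t^2/2 + 7·t + 41, we take 1 derivative. Taking d/dt of x(t), we find v(t) = 3·t + 7. We have velocity v(t) = 3·t + 7. Substituting t = 1: v(1) = 10.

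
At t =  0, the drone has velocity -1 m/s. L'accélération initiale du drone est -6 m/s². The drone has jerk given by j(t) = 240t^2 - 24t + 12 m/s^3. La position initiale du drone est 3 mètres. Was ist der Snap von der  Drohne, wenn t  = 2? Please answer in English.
To solve this, we need to take 1 derivative of our jerk equation j(t) = 240·t^2 - 24·t + 12. The derivative of jerk gives snap: s(t) = 480·t - 24. Using s(t) = 480·t - 24 and substituting t = 2, we find s = 936.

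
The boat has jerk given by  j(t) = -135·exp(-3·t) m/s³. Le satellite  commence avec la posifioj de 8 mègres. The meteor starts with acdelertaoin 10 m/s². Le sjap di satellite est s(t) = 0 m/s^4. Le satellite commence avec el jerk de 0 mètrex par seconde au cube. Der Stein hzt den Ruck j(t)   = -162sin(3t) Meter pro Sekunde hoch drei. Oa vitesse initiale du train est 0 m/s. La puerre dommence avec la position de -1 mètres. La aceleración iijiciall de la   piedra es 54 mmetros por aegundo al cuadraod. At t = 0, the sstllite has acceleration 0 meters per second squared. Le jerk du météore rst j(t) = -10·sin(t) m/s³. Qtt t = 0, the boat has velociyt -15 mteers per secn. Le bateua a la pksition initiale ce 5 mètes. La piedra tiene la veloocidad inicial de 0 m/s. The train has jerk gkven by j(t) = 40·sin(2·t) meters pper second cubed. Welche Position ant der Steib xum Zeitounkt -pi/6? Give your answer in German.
Wir müssen das Integral unserer Gleichung für den Ruck j(t) = -162·sin(3·t) 3-mal finden. Die Stammfunktion von dem Ruck, mit a(0) = 54, ergibt die Beschleunigung: a(t) = 54·cos(3·t). Durch Integration von der Beschleunigung und Verwendung der Anfangsbedingung v(0) = 0, erhalten wir v(t) = 18·sin(3·t). Die Stammfunktion von der Geschwindigkeit, mit x(0) = -1, ergibt die Position: x(t) = 5 - 6·cos(3·t). Wir haben die Position x(t) = 5 - 6·cos(3·t). Durch Einsetzen von t = -pi/6: x(-pi/6) = 5.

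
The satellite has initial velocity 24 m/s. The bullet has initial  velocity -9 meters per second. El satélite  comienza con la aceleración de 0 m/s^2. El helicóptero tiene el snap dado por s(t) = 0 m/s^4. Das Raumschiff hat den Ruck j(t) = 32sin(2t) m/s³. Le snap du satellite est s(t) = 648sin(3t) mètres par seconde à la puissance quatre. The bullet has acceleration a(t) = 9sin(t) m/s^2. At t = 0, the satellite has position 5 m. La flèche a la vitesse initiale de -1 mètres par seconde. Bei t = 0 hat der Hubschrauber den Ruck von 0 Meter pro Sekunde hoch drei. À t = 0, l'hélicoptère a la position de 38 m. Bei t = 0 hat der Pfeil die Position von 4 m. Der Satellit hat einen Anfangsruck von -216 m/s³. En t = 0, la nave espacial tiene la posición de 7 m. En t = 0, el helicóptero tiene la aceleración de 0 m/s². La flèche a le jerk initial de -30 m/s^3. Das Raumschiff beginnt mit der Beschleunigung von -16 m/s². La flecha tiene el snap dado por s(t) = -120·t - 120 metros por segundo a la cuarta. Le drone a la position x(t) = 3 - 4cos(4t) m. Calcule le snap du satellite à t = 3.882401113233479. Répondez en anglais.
From the given snap equation s(t) = 648·sin(3·t), we substitute t = 3.882401113233479 to get s = -515.222766867853.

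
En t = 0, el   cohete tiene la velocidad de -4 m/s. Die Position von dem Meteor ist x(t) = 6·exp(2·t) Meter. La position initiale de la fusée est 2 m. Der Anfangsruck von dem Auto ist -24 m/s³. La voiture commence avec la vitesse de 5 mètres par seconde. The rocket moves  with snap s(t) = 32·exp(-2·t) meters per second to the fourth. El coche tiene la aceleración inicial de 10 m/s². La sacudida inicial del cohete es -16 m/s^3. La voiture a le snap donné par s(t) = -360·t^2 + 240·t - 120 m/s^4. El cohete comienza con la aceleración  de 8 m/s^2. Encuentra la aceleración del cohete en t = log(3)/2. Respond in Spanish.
Partiendo del snap s(t) = 32·exp(-2·t), tomamos 2 antiderivadas. Integrando el snap y usando la condición inicial j(0) = -16, obtenemos j(t) = -16·exp(-2·t). La antiderivada de la sacudida es la aceleración. Usando a(0) = 8, obtenemos a(t) = 8·exp(-2·t). De la ecuación de la aceleración a(t) = 8·exp(-2·t), sustituimos t = log(3)/2 para obtener a = 8/3.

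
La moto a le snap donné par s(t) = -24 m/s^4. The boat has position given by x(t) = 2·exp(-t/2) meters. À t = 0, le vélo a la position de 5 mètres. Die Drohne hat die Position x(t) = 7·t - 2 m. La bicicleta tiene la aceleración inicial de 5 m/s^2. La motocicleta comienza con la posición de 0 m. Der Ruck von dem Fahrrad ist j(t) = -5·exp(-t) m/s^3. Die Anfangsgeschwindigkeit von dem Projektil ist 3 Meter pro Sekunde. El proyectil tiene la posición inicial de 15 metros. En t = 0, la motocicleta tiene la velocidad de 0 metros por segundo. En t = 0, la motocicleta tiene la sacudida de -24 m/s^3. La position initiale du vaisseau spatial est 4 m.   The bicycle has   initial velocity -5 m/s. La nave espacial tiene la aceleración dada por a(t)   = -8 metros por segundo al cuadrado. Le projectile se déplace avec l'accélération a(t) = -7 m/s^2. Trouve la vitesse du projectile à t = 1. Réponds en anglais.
Starting from acceleration a(t) = -7, we take 1 antiderivative. The antiderivative of acceleration, with v(0) = 3, gives velocity: v(t) = 3 - 7·t. We have velocity v(t) = 3 - 7·t. Substituting t = 1: v(1) = -4.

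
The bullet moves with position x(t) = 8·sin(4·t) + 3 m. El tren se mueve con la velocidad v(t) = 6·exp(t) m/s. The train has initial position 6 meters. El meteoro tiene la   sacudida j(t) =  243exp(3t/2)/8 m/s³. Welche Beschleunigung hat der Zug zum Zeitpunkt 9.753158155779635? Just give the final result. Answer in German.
Die Beschleunigung bei t = 9.753158155779635 ist a = 103250.941043829.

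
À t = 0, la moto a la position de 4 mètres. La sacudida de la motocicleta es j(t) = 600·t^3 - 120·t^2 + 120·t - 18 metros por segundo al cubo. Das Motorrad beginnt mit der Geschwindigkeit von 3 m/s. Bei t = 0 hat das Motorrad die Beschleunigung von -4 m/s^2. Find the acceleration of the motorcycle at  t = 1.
To solve this, we need to take 1 antiderivative of our jerk equation j(t) = 600·t^3 - 120·t^2 + 120·t - 18. The antiderivative of jerk is acceleration. Using a(0) = -4, we get a(t) = 150·t^4 - 40·t^3 + 60·t^2 - 18·t - 4. From the given acceleration equation a(t) = 150·t^4 - 40·t^3 + 60·t^2 - 18·t - 4, we substitute t = 1 to get a = 148.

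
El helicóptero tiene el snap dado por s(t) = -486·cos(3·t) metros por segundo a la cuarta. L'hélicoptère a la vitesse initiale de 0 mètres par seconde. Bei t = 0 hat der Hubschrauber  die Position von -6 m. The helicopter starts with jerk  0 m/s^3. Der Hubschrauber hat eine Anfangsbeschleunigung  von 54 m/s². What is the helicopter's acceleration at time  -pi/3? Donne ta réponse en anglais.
To find the answer, we compute 2 integrals of s(t) = -486·cos(3·t). Taking ∫s(t)dt and applying j(0) = 0, we find j(t) = -162·sin(3·t). The integral of jerk is acceleration. Using a(0) = 54, we get a(t) = 54·cos(3·t). We have acceleration a(t) = 54·cos(3·t). Substituting t = -pi/3: a(-pi/3) = -54.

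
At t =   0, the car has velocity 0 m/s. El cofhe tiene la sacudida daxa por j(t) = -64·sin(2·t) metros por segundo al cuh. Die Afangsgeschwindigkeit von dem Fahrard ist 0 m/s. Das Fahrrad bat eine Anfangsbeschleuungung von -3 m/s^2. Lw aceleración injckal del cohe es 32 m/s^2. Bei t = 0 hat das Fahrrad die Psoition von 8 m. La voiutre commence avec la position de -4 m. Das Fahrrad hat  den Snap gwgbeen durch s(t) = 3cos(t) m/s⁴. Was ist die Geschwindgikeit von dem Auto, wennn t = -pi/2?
Wir müssen die Stammfunktion unserer Gleichung für den Ruck j(t) = -64·sin(2·t) 2-mal finden. Mit ∫j(t)dt und Anwendung von a(0) = 32, finden wir a(t) = 32·cos(2·t). Die Stammfunktion von der Beschleunigung, mit v(0) = 0, ergibt die Geschwindigkeit: v(t) = 16·sin(2·t). Wir haben die Geschwindigkeit v(t) = 16·sin(2·t). Durch Einsetzen von t = -pi/2: v(-pi/2) = 0.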